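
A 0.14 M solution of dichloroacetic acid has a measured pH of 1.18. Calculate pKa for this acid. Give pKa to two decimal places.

pKa = 1.23

[H+] = 10^(-1.18) = 6.61 × 10^-2 M
At equilibrium [HA] = 0.14 − 6.61 × 10^-2 = 7.39 × 10^-2 M
Ka = [H+][A-]/[HA] = (6.61 × 10^-2)² / 7.39 × 10^-2 = 5.91 × 10^-2
pKa = -log(5.91 × 10^-2) = 1.23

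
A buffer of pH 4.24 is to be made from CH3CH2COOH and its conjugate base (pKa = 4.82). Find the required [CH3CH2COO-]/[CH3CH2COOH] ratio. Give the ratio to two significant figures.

ratio = 0.26

pH = pKa + log(r) ⇒ log(r) = 4.24 − 4.82 = -0.58
r = [CH3CH2COO-]/[CH3CH2COOH] = 10^(-0.58) = 0.263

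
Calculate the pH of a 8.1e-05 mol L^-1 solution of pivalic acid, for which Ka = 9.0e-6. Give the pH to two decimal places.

(CH3)3CCOOH ⇌ (CH3)3CCOO- + H+
Ka = x²/(8.1e-05 − x) = 9.0 × 10^-6
The 5% rule fails; solving x² + Ka·x − Ka·C₀ = 0 exactly:
x = (−Ka + √(Ka² + 4·Ka·C₀))/2 = 2.29 × 10^-5 M
pH = −log[H+] = −log(2.29 × 10^-5) = 4.64

pH = 4.64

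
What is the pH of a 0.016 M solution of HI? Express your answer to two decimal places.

HI is a strong acid and dissociates completely, so [H+] = 0.016 M.
pH = -log(0.016) = 1.80

pH = 1.80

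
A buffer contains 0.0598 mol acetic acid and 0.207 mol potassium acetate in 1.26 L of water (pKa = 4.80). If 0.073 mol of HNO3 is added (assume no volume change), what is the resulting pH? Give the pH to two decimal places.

Added H+ converts CH3COO- to CH3COOH: CH3COOH → 0.133 mol, CH3COO- → 0.134 mol.
Henderson–Hasselbalch with mole ratio 0.134/0.133: pH = 4.80 + (+0.003)

pH = 4.80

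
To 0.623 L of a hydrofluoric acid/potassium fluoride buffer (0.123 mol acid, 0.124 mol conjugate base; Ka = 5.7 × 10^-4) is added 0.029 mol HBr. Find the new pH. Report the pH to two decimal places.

After neutralization: n(HF) = 0.152 mol, n(F-) = 0.095 mol.
pKa = −log(5.7 × 10^-4) = 3.244
Henderson–Hasselbalch with mole ratio 0.095/0.152: pH = 3.244 + (-0.204)

pH = 3.04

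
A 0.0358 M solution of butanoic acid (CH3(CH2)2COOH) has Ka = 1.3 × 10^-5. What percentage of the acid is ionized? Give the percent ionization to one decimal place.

1.9%

CH3(CH2)2COOH ⇌ CH3(CH2)2COO- + H+; let x = [H+] at equilibrium.
x ≈ √(Ka·C₀) = √(1.3 × 10^-5 × 0.0358) = 6.82 × 10^-4 M
Fraction ionized = 6.82 × 10^-4 / 0.0358 = 0.0191 → 1.9%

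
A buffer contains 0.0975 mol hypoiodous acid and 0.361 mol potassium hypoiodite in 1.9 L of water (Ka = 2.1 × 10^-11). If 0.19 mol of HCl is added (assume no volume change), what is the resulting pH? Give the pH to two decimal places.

Added H+ converts OI- to HOI: HOI → 0.287 mol, OI- → 0.171 mol.
pKa = −log(2.1 × 10^-11) = 10.678
Henderson–Hasselbalch with mole ratio 0.171/0.287: pH = 10.678 + (-0.225)

pH = 10.45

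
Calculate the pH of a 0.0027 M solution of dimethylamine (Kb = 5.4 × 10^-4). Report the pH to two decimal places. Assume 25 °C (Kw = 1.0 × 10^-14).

(CH3)2NH + H2O ⇌ (CH3)2NH2+ + OH-
Let x = [OH-] at equilibrium. Kb = x²/(0.0027 − x).
Here C₀/Kb ≈ 5, so the small-x approximation fails. Use the quadratic:
x = (−Kb + √(Kb² + 4·Kb·C₀))/2 = 9.67 × 10^-4 M
pOH = 3.01, so pH = 14.00 − pOH = 10.99

pH = 10.99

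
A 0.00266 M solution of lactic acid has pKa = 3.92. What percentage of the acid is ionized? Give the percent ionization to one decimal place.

19.1%

CH3CH(OH)COOH ⇌ CH3CH(OH)COO- + H+; let x = [H+] at equilibrium.
Ka = 10^(−3.92) = 1.20 × 10^-4
Solve x² + 0.00012x − 3.19e-07 = 0 → x = 5.08 × 10^-4 M
Fraction ionized = 5.08 × 10^-4 / 0.00266 = 0.1910 → 19.1%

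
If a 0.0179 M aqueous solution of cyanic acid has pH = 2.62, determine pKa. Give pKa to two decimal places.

pKa = 3.43

[H+] = 10^(-2.62) = 2.40 × 10^-3 M
At equilibrium [HA] = 0.0179 − 2.40 × 10^-3 = 1.55 × 10^-2 M
Ka = [H+][A-]/[HA] = (2.40 × 10^-3)² / 1.55 × 10^-2 = 3.72 × 10^-4
pKa = -log(3.72 × 10^-4) = 3.43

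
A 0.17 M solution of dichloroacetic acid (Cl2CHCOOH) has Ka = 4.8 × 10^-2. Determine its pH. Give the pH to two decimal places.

Cl2CHCOOH ⇌ Cl2CHCOO- + H+
From the ICE table, Ka = x²/(0.17 − x) = 4.8 × 10^-2.
x is not negligible relative to C₀; solve x² + 0.048·x − 0.00816 = 0.
x = (−Ka + √(Ka² + 4·Ka·C₀))/2 = 6.95 × 10^-2 M
pH = −log[H+] = −log(6.95 × 10^-2) = 1.16

pH = 1.16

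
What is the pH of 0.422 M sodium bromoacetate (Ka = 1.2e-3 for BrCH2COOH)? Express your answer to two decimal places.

pH = 8.27

BrCH2COO- is the conjugate base of the weak acid BrCH2COOH.
Kb = Kw/Ka = 1.0×10^-14 / 1.2 × 10^-3 = 8.33 × 10^-12
Kb = x²/(0.422 − x) = 8.33 × 10^-12
Neglecting x in the denominator: x = √(8.33 × 10^-12 × 0.422) = 1.87 × 10^-6 M
pOH = −log(1.87 × 10^-6) = 5.73; pH = 14.00 − 5.73 = 8.27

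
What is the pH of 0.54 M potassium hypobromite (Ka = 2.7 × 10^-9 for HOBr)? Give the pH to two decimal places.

OBr- is the conjugate base of the weak acid HOBr.
Kb = Kw/Ka = 1.0×10^-14 / 2.7 × 10^-9 = 3.70 × 10^-6
Kb = [OH-]²/(0.54 − [OH-]) = 3.70 × 10^-6
Neglecting [OH-] in the denominator: [OH-] = √(3.70 × 10^-6 × 0.54) = 1.41 × 10^-3 M
([OH-]/C₀ = 0.26% < 5%, so the approximation holds.)
pOH = −log(1.41 × 10^-3) = 2.85; pH = 14.00 − 2.85 = 11.15

pH = 11.15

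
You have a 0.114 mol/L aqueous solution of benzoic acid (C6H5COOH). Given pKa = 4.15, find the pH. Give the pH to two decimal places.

C6H5COOH ⇌ C6H5COO- + H+
Ka = 10^(−4.15) = 7.08 × 10^-5
From the ICE table, Ka = x²/(0.114 − x) = 7.08 × 10^-5.
Assume x ≪ 0.114: x ≈ √(7.08 × 10^-5 × 0.114) = 2.84 × 10^-3 M
Check: 2.5% ionized — well under 5%, approximation valid.
pH = −log(2.84 × 10^-3) = 2.55

pH = 2.55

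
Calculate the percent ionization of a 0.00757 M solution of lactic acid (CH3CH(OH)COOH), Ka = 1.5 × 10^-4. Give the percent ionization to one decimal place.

13.1%

CH3CH(OH)COOH ⇌ CH3CH(OH)COO- + H+; let x = [H+] at equilibrium.
Solve x² + 0.00015x − 1.14e-06 = 0 → x = 9.93 × 10^-4 M
% ionization = x/C₀ × 100% = 9.93 × 10^-4/0.00757 × 100% = 13.1%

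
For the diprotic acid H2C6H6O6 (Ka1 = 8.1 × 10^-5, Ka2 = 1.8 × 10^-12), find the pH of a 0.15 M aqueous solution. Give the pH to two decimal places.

Ka1 ≫ Ka2, so treat the first dissociation as the only significant source of H+.
Ka1 = x²/(0.15 − x) = 8.1 × 10^-5
x ≈ √(8.1 × 10^-5 × 0.15) = 3.49 × 10^-3 M
pH = −log(3.49 × 10^-3) = 2.46

pH = 2.46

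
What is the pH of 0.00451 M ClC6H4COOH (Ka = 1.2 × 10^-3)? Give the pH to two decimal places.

pH = 2.74

ClC6H4COOH ⇌ ClC6H4COO- + H+
Ka = [H+]²/(0.00451 − [H+]) = 1.2 × 10^-3
[H+] is not negligible relative to C₀; solve [H+]² + 0.0012·[H+] − 5.41e-06 = 0.
[H+] = [−0.0012 + √(0.0012² + 2.16e-05)]/2 = 1.80 × 10^-3 M
pH = −log[H+] = −log(1.80 × 10^-3) = 2.74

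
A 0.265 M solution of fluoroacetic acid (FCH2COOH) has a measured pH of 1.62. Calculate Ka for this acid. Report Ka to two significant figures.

[H+] = 10^(-1.62) = 2.40 × 10^-2 M
At equilibrium [HA] = 0.265 − 2.40 × 10^-2 = 2.41 × 10^-1 M
Ka = [H+][A-]/[HA] = (2.40 × 10^-2)² / 2.41 × 10^-1 = 2.4 × 10^-3

Ka = 2.4 × 10^-3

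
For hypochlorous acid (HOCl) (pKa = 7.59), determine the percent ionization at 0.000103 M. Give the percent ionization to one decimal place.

HOCl ⇌ OCl- + H+; let x = [H+] at equilibrium.
Ka = 10^(−7.59) = 2.57 × 10^-8
x ≈ √(Ka·C₀) = √(2.57 × 10^-8 × 0.000103) = 1.63 × 10^-6 M
Fraction ionized = 1.63 × 10^-6 / 0.000103 = 0.0158 → 1.6%

1.6%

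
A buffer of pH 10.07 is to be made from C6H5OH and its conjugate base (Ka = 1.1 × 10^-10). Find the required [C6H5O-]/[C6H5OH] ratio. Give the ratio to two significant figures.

ratio = 1.3

pKa = -log(1.1 × 10^-10) = 9.959
pH = pKa + log(r) ⇒ log(r) = 10.07 − 9.959 = +0.111
r = [C6H5O-]/[C6H5OH] = 10^(+0.111) = 1.29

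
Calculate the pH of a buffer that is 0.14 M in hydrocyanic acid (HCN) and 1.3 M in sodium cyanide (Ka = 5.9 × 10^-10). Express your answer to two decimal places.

pKa = −log(5.9 × 10^-10) = 9.229
pH = pKa + log([A⁻]/[HA]) = 9.229 + log(1.3/0.14)
pH = 9.229 + (+0.968) = 10.20

pH = 10.20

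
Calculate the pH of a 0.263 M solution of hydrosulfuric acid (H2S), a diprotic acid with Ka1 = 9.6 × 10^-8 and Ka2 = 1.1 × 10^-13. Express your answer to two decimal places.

pH = 3.80

Since Ka1 ≫ Ka2, the first ionization dominates [H+].
Ka1 = x²/(0.263 − x) = 9.6 × 10^-8
x ≈ √(9.6 × 10^-8 × 0.263) = 1.59 × 10^-4 M
pH = −log(1.59 × 10^-4) = 3.80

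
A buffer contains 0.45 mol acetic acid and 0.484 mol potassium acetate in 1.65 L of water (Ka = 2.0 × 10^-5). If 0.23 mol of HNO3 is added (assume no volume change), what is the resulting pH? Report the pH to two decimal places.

pH = 4.27

Added H+ converts CH3COO- to CH3COOH: CH3COOH → 0.68 mol, CH3COO- → 0.254 mol.
pKa = −log(2.0 × 10^-5) = 4.699
Henderson–Hasselbalch with mole ratio 0.254/0.68: pH = 4.699 + (-0.428)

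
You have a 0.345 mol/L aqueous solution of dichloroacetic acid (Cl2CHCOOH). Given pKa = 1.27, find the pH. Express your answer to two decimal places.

Cl2CHCOOH ⇌ Cl2CHCOO- + H+
Ka = 10^(−1.27) = 5.37 × 10^-2
Let x = [H+] at equilibrium. Ka = x²/(0.345 − x).
The 5% rule fails; solving x² + Ka·x − Ka·C₀ = 0 exactly:
x = (−Ka + √(Ka² + 4·Ka·C₀))/2 = 1.12 × 10^-1 M
pH = −log(1.12 × 10^-1) = 0.95

pH = 0.95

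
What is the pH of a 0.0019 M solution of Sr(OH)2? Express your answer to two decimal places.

Sr(OH)2 is a strong base (each formula unit releases 2 OH-); [OH-] = 0.0038 M.
pOH = -log(0.0038) = 2.42
pH = 14.00 - 2.42 = 11.58

pH = 11.58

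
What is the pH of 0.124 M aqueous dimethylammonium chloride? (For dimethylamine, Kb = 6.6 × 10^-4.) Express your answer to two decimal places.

pH = 5.86

(CH3)2NH2+ is the conjugate acid of the weak base (CH3)2NH.
Ka = Kw/Kb = 1.0×10^-14 / 6.6 × 10^-4 = 1.52 × 10^-11
From the ICE table, Ka = x²/(0.124 − x) = 1.52 × 10^-11.
Neglecting x in the denominator: x = √(1.52 × 10^-11 × 0.124) = 1.37 × 10^-6 M
pH = −log(1.37 × 10^-6) = 5.86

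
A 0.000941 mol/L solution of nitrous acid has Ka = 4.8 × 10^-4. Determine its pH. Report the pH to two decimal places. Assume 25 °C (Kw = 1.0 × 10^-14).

pH = 3.32

HNO2 ⇌ NO2- + H+
Let x = [H+] at equilibrium. Ka = x²/(0.000941 − x).
Here C₀/Ka ≈ 1.96, so the small-x approximation fails. Use the quadratic:
x = (−Ka + √(Ka² + 4·Ka·C₀))/2 = 4.74 × 10^-4 M
pH = −log[H+] = −log(4.74 × 10^-4) = 3.32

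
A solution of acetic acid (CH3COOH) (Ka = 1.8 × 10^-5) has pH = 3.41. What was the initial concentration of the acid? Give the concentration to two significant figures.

C₀ = 8.8 × 10^-3 M

[H+] = 10^(-3.41) = 3.89 × 10^-4 M = x
Ka = x²/(C₀ − x) ⇒ C₀ = x + x²/Ka
C₀ = 3.89 × 10^-4 + (3.89 × 10^-4)²/(1.8 × 10^-5) = 8.80 × 10^-3 M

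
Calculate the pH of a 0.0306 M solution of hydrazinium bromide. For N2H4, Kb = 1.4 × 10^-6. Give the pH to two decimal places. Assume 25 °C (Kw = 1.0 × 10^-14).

N2H5+ is the conjugate acid of the weak base N2H4.
Ka = Kw/Kb = 1.0×10^-14 / 1.4 × 10^-6 = 7.14 × 10^-9
From the ICE table, Ka = x²/(0.0306 − x) = 7.14 × 10^-9.
Since Ka ≪ C₀, x ≈ √(Ka·C₀) = 1.48 × 10^-5 M.
Check: 0.048% ionized — well under 5%, approximation valid.
pH = −log(1.48 × 10^-5) = 4.83

pH = 4.83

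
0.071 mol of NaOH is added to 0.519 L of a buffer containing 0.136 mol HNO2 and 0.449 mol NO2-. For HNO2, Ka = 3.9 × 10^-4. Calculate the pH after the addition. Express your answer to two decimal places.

OH- converts HNO2 to NO2-: HNO2 → 0.065 mol, NO2- → 0.52 mol.
pKa = −log(3.9 × 10^-4) = 3.409
pH = pKa + log(n_NO2-/n_HNO2) = 3.409 + log(0.52/0.065) = 3.409 + (+0.903)

pH = 4.31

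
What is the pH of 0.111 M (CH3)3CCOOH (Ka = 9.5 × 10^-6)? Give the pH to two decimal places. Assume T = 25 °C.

(CH3)3CCOOH ⇌ (CH3)3CCOO- + H+
Ka = x²/(0.111 − x) = 9.5 × 10^-6
Assume x ≪ 0.111: x ≈ √(9.5 × 10^-6 × 0.111) = 1.03 × 10^-3 M
Check: 0.93% ionized — well under 5%, approximation valid.
pH = −log(1.03 × 10^-3) = 2.99

pH = 2.99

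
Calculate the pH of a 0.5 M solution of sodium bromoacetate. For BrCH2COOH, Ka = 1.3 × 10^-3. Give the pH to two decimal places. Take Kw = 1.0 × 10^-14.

BrCH2COO- is the conjugate base of the weak acid BrCH2COOH.
Kb = Kw/Ka = 1.0×10^-14 / 1.3 × 10^-3 = 7.69 × 10^-12
From the ICE table, Kb = [OH-]²/(0.5 − [OH-]) = 7.69 × 10^-12.
Assume [OH-] ≪ 0.5: [OH-] ≈ √(7.69 × 10^-12 × 0.5) = 1.96 × 10^-6 M
pOH = 5.71, so pH = 14.00 − pOH = 8.29

pH = 8.29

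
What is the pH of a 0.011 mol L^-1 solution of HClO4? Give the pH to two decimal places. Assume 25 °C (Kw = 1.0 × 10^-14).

HClO4 is a strong acid and dissociates completely, so [H+] = 0.011 M.
pH = -log(0.011) = 1.96

pH = 1.96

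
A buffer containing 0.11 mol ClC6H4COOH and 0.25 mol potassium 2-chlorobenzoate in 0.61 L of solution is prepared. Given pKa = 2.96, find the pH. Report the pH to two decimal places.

Henderson–Hasselbalch: pH = pKa + log([ClC6H4COO-]/[ClC6H4COOH]) = 2.96 + log(0.25/0.11)
pH = 2.96 + (+0.357) = 3.32

pH = 3.32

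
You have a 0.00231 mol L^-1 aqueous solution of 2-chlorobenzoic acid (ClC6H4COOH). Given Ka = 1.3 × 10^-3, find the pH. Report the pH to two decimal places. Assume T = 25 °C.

ClC6H4COOH ⇌ ClC6H4COO- + H+
Ka = [H+]²/(0.00231 − [H+]) = 1.3 × 10^-3
Here C₀/Ka ≈ 1.78, so the small-[H+] approximation fails. Use the quadratic:
[H+] = (−Ka + √(Ka² + 4·Ka·C₀))/2 = 1.20 × 10^-3 M
pH = −log[H+] = −log(1.20 × 10^-3) = 2.92

pH = 2.92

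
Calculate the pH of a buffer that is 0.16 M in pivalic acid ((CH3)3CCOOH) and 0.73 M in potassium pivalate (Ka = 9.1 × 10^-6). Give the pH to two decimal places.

pH = 5.70

pKa = −log(9.1 × 10^-6) = 5.041
Henderson–Hasselbalch: pH = pKa + log([(CH3)3CCOO-]/[(CH3)3CCOOH]) = 5.041 + log(0.73/0.16)
pH = 5.041 + (+0.659) = 5.70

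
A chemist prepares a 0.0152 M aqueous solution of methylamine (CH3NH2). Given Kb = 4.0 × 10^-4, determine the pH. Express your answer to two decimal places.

pH = 11.36

CH3NH2 + H2O ⇌ CH3NH3+ + OH-
Let x = [OH-] at equilibrium. Kb = x²/(0.0152 − x).
x is not negligible relative to C₀; solve x² + 0.0004·x − 6.08e-06 = 0.
x = (−Kb + √(Kb² + 4·Kb·C₀))/2 = 2.27 × 10^-3 M
pOH = 2.64, so pH = 14.00 − pOH = 11.36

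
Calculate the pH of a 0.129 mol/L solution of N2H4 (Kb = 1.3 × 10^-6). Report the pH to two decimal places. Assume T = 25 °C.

pH = 10.61

N2H4 + H2O ⇌ N2H5+ + OH-
Kb = x²/(0.129 − x) = 1.3 × 10^-6
Since Kb ≪ C₀, x ≈ √(Kb·C₀) = 4.10 × 10^-4 M.
(x/C₀ = 0.32% < 5%, so the approximation holds.)
pOH = 3.39, so pH = 14.00 − pOH = 10.61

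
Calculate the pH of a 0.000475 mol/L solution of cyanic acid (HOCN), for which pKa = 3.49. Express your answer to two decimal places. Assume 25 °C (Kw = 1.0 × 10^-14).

pH = 3.58

HOCN ⇌ OCN- + H+
Ka = 10^(−3.49) = 3.24 × 10^-4
Let x = [H+] at equilibrium. Ka = x²/(0.000475 − x).
The 5% rule fails; solving x² + Ka·x − Ka·C₀ = 0 exactly:
x = (−Ka + √(Ka² + 4·Ka·C₀))/2 = 2.62 × 10^-4 M
pH = −log[H+] = −log(2.62 × 10^-4) = 3.58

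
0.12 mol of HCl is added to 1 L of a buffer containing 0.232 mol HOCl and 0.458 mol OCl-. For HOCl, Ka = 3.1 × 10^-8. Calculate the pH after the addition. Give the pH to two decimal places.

After neutralization: n(HOCl) = 0.352 mol, n(OCl-) = 0.338 mol.
pKa = −log(3.1 × 10^-8) = 7.509
pH = pKa + log(n_OCl-/n_HOCl) = 7.509 + log(0.338/0.352) = 7.509 + (-0.018)

pH = 7.49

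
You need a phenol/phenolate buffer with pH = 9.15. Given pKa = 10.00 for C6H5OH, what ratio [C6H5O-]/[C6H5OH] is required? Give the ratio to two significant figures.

pH = pKa + log(r) ⇒ log(r) = 9.15 − 10.00 = -0.85
r = [C6H5O-]/[C6H5OH] = 10^(-0.85) = 0.141

ratio = 0.14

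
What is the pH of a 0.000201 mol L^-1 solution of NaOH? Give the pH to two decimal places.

NaOH is a strong base; [OH-] = 0.000201 M.
pOH = -log(0.000201) = 3.70
pH = 14.00 - 3.70 = 10.30

pH = 10.30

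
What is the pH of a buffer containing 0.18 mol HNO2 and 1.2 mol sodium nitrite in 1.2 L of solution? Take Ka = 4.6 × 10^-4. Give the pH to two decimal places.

pKa = −log(4.6 × 10^-4) = 3.337
pH = pKa + log([A⁻]/[HA]) = 3.337 + log(1.2/0.18)
pH = 3.337 + (+0.824) = 4.16

pH = 4.16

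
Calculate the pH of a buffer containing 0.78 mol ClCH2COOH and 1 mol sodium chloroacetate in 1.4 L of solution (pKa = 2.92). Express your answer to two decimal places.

Henderson–Hasselbalch: pH = pKa + log([ClCH2COO-]/[ClCH2COOH]) = 2.92 + log(1/0.78)
pH = 2.92 + (+0.108) = 3.03

pH = 3.03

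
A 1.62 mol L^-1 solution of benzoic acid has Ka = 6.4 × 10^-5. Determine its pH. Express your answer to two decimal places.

C6H5COOH ⇌ C6H5COO- + H+
Ka = [H+]²/(1.62 − [H+]) = 6.4 × 10^-5
Neglecting [H+] in the denominator: [H+] = √(6.4 × 10^-5 × 1.62) = 1.02 × 10^-2 M
Check: 0.63% ionized — well under 5%, approximation valid.
pH = −log(1.02 × 10^-2) = 1.99

pH = 1.99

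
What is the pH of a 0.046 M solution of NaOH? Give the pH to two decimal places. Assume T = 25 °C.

NaOH is a strong base; [OH-] = 0.046 M.
pOH = -log(0.046) = 1.34
pH = 14.00 - 1.34 = 12.66

pH = 12.66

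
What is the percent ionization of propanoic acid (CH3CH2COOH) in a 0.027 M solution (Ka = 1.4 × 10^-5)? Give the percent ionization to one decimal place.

2.3%

CH3CH2COOH ⇌ CH3CH2COO- + H+; let x = [H+] at equilibrium.
x ≈ √(Ka·C₀) = √(1.4 × 10^-5 × 0.027) = 6.15 × 10^-4 M
% ionization = x/C₀ × 100% = 6.15 × 10^-4/0.027 × 100% = 2.3%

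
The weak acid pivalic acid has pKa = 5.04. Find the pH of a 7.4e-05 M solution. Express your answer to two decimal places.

(CH3)3CCOOH ⇌ (CH3)3CCOO- + H+
Ka = 10^(−5.04) = 9.12 × 10^-6
From the ICE table, Ka = [H+]²/(7.4e-05 − [H+]) = 9.12 × 10^-6.
Here C₀/Ka ≈ 8.11, so the small-[H+] approximation fails. Use the quadratic:
[H+] = (−Ka + √(Ka² + 4·Ka·C₀))/2 = 2.18 × 10^-5 M
pH = −log[H+] = −log(2.18 × 10^-5) = 4.66

pH = 4.66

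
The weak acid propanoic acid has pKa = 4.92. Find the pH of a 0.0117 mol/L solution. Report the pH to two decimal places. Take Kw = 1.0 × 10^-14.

CH3CH2COOH ⇌ CH3CH2COO- + H+
Ka = 10^(−4.92) = 1.20 × 10^-5
Ka = x²/(0.0117 − x) = 1.20 × 10^-5
Neglecting x in the denominator: x = √(1.20 × 10^-5 × 0.0117) = 3.75 × 10^-4 M
Check: 3.2% ionized — well under 5%, approximation valid.
pH = −log[H+] = −log(3.75 × 10^-4) = 3.43

pH = 3.43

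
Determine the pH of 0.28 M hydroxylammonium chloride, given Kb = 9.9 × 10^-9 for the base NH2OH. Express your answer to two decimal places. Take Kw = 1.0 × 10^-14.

pH = 3.27

NH3OH+ is the conjugate acid of the weak base NH2OH.
Ka = Kw/Kb = 1.0×10^-14 / 9.9 × 10^-9 = 1.01 × 10^-6
From the ICE table, Ka = [H+]²/(0.28 − [H+]) = 1.01 × 10^-6.
Neglecting [H+] in the denominator: [H+] = √(1.01 × 10^-6 × 0.28) = 5.32 × 10^-4 M
pH = −log[H+] = −log(5.32 × 10^-4) = 3.27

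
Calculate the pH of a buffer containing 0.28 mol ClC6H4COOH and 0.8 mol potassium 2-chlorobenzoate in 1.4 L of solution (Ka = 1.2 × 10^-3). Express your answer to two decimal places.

pKa = −log(1.2 × 10^-3) = 2.921
Henderson–Hasselbalch: pH = pKa + log([ClC6H4COO-]/[ClC6H4COOH]) = 2.921 + log(0.8/0.28)
pH = 2.921 + (+0.456) = 3.38

pH = 3.38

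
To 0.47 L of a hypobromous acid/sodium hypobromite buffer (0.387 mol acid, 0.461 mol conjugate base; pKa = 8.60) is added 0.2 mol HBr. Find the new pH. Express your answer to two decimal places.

pH = 8.25

Added H+ converts OBr- to HOBr: HOBr → 0.587 mol, OBr- → 0.261 mol.
Henderson–Hasselbalch with mole ratio 0.261/0.587: pH = 8.60 + (-0.352)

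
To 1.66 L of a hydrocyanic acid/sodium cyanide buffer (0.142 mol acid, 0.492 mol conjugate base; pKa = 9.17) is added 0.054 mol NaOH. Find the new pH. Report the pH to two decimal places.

OH- converts HCN to CN-: HCN → 0.088 mol, CN- → 0.546 mol.
Henderson–Hasselbalch with mole ratio 0.546/0.088: pH = 9.17 + (+0.793)

pH = 9.96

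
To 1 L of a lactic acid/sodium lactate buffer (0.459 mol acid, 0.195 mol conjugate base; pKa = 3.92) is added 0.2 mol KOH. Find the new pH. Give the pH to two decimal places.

OH- converts CH3CH(OH)COOH to CH3CH(OH)COO-: CH3CH(OH)COOH → 0.259 mol, CH3CH(OH)COO- → 0.395 mol.
pH = pKa + log(n_CH3CH(OH)COO-/n_CH3CH(OH)COOH) = 3.92 + log(0.395/0.259) = 3.92 + (+0.183)

pH = 4.10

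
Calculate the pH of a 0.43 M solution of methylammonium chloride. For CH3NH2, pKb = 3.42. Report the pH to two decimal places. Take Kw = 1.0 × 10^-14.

pH = 5.47

CH3NH3+ is the conjugate acid of the weak base CH3NH2.
Kb = 10^(−3.42) = 3.80 × 10^-4
Ka = Kw/Kb = 1.0×10^-14 / 3.80 × 10^-4 = 2.63 × 10^-11
From the ICE table, Ka = x²/(0.43 − x) = 2.63 × 10^-11.
Neglecting x in the denominator: x = √(2.63 × 10^-11 × 0.43) = 3.36 × 10^-6 M
pH = −log(3.36 × 10^-6) = 5.47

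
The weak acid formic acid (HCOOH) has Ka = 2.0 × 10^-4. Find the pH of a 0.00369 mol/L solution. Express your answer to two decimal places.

HCOOH ⇌ HCOO- + H+
From the ICE table, Ka = [H+]²/(0.00369 − [H+]) = 2.0 × 10^-4.
[H+] is not negligible relative to C₀; solve [H+]² + 0.0002·[H+] − 7.38e-07 = 0.
[H+] = (−Ka + √(Ka² + 4·Ka·C₀))/2 = 7.65 × 10^-4 M
pH = −log[H+] = −log(7.65 × 10^-4) = 3.12

pH = 3.12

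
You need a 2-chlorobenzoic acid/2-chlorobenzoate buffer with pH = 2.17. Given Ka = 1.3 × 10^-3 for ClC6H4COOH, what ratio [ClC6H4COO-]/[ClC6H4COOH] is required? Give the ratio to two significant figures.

pKa = -log(1.3 × 10^-3) = 2.886
pH = pKa + log(r) ⇒ log(r) = 2.17 − 2.886 = -0.716
r = [ClC6H4COO-]/[ClC6H4COOH] = 10^(-0.716) = 0.192

ratio = 0.19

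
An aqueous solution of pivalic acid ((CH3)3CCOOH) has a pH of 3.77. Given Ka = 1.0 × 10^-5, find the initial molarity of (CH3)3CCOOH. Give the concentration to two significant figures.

[H+] = 10^(-3.77) = 1.70 × 10^-4 M = x
Ka = x²/(C₀ − x) ⇒ C₀ = x + x²/Ka
C₀ = 1.70 × 10^-4 + (1.70 × 10^-4)²/(1.0 × 10^-5) = 3.06 × 10^-3 M

C₀ = 3.1 × 10^-3 M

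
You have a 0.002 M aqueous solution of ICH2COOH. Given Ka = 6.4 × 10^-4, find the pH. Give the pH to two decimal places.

pH = 3.07

ICH2COOH ⇌ ICH2COO- + H+
From the ICE table, Ka = x²/(0.002 − x) = 6.4 × 10^-4.
Here C₀/Ka ≈ 3.12, so the small-x approximation fails. Use the quadratic:
x = [−0.00064 + √(0.00064² + 5.12e-06)]/2 = 8.56 × 10^-4 M
pH = −log(8.56 × 10^-4) = 3.07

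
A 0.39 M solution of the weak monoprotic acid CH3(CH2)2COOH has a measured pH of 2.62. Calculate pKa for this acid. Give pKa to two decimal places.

pKa = 4.83

[H+] = 10^(-2.62) = 2.40 × 10^-3 M
At equilibrium [HA] = 0.39 − 2.40 × 10^-3 = 3.88 × 10^-1 M
Ka = [H+][A-]/[HA] = (2.40 × 10^-3)² / 3.88 × 10^-1 = 1.48 × 10^-5
pKa = -log(1.48 × 10^-5) = 4.83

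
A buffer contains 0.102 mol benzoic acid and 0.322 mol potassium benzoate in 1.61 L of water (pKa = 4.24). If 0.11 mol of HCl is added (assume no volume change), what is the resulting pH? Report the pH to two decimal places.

pH = 4.24

Added H+ converts C6H5COO- to C6H5COOH: C6H5COOH → 0.212 mol, C6H5COO- → 0.212 mol.
pH = pKa + log([A⁻]/[HA]) = 4.24 + log(0.212/0.212) = 4.24 +0.000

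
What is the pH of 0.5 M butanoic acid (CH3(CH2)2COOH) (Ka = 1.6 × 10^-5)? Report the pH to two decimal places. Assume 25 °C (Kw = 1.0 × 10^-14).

CH3(CH2)2COOH ⇌ CH3(CH2)2COO- + H+
Let x = [H+] at equilibrium. Ka = x²/(0.5 − x).
Since Ka ≪ C₀, x ≈ √(Ka·C₀) = 2.83 × 10^-3 M.
Check: 0.57% ionized — well under 5%, approximation valid.
pH = −log[H+] = −log(2.83 × 10^-3) = 2.55

pH = 2.55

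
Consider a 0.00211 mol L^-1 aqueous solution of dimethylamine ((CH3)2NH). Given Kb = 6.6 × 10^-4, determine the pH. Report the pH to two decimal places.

(CH3)2NH + H2O ⇌ (CH3)2NH2+ + OH-
From the ICE table, Kb = [OH-]²/(0.00211 − [OH-]) = 6.6 × 10^-4.
Here C₀/Kb ≈ 3.2, so the small-[OH-] approximation fails. Use the quadratic:
[OH-] = (−Kb + √(Kb² + 4·Kb·C₀))/2 = 8.95 × 10^-4 M
pOH = −log(8.95 × 10^-4) = 3.05; pH = 14.00 − 3.05 = 10.95

pH = 10.95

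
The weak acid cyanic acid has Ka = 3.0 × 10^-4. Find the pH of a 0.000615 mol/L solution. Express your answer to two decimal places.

HOCN ⇌ OCN- + H+
From the ICE table, Ka = x²/(0.000615 − x) = 3.0 × 10^-4.
Here C₀/Ka ≈ 2.05, so the small-x approximation fails. Use the quadratic:
x = (−Ka + √(Ka² + 4·Ka·C₀))/2 = 3.05 × 10^-4 M
pH = −log[H+] = −log(3.05 × 10^-4) = 3.52

pH = 3.52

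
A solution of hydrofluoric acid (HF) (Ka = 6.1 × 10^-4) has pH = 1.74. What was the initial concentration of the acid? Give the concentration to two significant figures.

[H+] = 10^(-1.74) = 1.82 × 10^-2 M = x
Ka = x²/(C₀ − x) ⇒ C₀ = x + x²/Ka
C₀ = 1.82 × 10^-2 + (1.82 × 10^-2)²/(6.1 × 10^-4) = 5.61 × 10^-1 M

C₀ = 5.6 × 10^-1 M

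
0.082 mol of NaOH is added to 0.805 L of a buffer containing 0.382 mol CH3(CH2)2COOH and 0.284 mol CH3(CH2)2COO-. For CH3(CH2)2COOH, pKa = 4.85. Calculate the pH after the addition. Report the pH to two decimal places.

After neutralization: n(CH3(CH2)2COOH) = 0.3 mol, n(CH3(CH2)2COO-) = 0.366 mol.
pH = pKa + log(n_CH3(CH2)2COO-/n_CH3(CH2)2COOH) = 4.85 + log(0.366/0.3) = 4.85 + (+0.086)

pH = 4.94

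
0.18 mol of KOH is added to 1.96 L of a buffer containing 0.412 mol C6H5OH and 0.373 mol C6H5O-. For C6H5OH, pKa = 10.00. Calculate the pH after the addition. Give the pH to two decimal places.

pH = 10.38

After neutralization: n(C6H5OH) = 0.232 mol, n(C6H5O-) = 0.553 mol.
pH = pKa + log(n_C6H5O-/n_C6H5OH) = 10.00 + log(0.553/0.232) = 10.00 + (+0.377)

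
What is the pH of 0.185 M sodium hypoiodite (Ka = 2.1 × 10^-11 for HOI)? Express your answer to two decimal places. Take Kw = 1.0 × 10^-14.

OI- is the conjugate base of the weak acid HOI.
Kb = Kw/Ka = 1.0×10^-14 / 2.1 × 10^-11 = 4.76 × 10^-4
From the ICE table, Kb = x²/(0.185 − x) = 4.76 × 10^-4.
Here C₀/Kb ≈ 389, so the small-x approximation fails. Use the quadratic:
x = [−0.000476 + √(0.000476² + 0.000352)]/2 = 9.15 × 10^-3 M
pOH = 2.04, so pH = 14.00 − pOH = 11.96

pH = 11.96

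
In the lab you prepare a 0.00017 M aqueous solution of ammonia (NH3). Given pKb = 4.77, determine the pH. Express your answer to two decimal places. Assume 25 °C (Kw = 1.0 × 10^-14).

NH3 + H2O ⇌ NH4+ + OH-
Kb = 10^(−4.77) = 1.70 × 10^-5
Let x = [OH-] at equilibrium. Kb = x²/(0.00017 − x).
Here C₀/Kb ≈ 10, so the small-x approximation fails. Use the quadratic:
x = (−Kb + √(Kb² + 4·Kb·C₀))/2 = 4.59 × 10^-5 M
pOH = 4.34, so pH = 14.00 − pOH = 9.66

pH = 9.66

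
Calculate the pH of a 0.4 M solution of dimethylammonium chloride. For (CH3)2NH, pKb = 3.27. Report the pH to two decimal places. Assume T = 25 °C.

pH = 5.56

(CH3)2NH2+ is the conjugate acid of the weak base (CH3)2NH.
Kb = 10^(−3.27) = 5.37 × 10^-4
Ka = Kw/Kb = 1.0×10^-14 / 5.37 × 10^-4 = 1.86 × 10^-11
From the ICE table, Ka = [H+]²/(0.4 − [H+]) = 1.86 × 10^-11.
Neglecting [H+] in the denominator: [H+] = √(1.86 × 10^-11 × 0.4) = 2.73 × 10^-6 M
pH = −log[H+] = −log(2.73 × 10^-6) = 5.56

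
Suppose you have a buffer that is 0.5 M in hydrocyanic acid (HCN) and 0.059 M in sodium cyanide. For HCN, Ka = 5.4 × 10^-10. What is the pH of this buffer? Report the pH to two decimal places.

pH = 8.34

pKa = −log(5.4 × 10^-10) = 9.268
Using pH = pKa + log([base]/[acid]) with [base]/[acid] = 0.059/0.5:
pH = 9.268 + (-0.928) = 8.34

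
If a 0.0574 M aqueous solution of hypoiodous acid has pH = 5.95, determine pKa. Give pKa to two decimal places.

pKa = 10.66

[H+] = 10^(-5.95) = 1.12 × 10^-6 M
At equilibrium [HA] = 0.0574 − 1.12 × 10^-6 = 5.74 × 10^-2 M
Ka = [H+][A-]/[HA] = (1.12 × 10^-6)² / 5.74 × 10^-2 = 2.19 × 10^-11
pKa = -log(2.19 × 10^-11) = 10.66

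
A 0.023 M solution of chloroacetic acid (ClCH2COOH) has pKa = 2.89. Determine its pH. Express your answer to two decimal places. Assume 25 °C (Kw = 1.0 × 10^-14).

ClCH2COOH ⇌ ClCH2COO- + H+
Ka = 10^(−2.89) = 1.29 × 10^-3
Ka = [H+]²/(0.023 − [H+]) = 1.29 × 10^-3
Here C₀/Ka ≈ 17.8, so the small-[H+] approximation fails. Use the quadratic:
[H+] = (−Ka + √(Ka² + 4·Ka·C₀))/2 = 4.84 × 10^-3 M
pH = −log[H+] = −log(4.84 × 10^-3) = 2.32

pH = 2.32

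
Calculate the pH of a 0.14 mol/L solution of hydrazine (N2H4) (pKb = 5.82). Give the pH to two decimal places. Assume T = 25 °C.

N2H4 + H2O ⇌ N2H5+ + OH-
Kb = 10^(−5.82) = 1.51 × 10^-6
Kb = x²/(0.14 − x) = 1.51 × 10^-6
Since Kb ≪ C₀, x ≈ √(Kb·C₀) = 4.60 × 10^-4 M.
Check: 0.33% ionized — well under 5%, approximation valid.
pOH = 3.34, so pH = 14.00 − pOH = 10.66

pH = 10.66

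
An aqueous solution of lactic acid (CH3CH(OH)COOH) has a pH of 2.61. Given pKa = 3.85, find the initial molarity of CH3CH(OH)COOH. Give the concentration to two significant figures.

C₀ = 4.5 × 10^-2 M

[H+] = 10^(-2.61) = 2.45 × 10^-3 M = x
Ka = 10^(−3.85) = 1.41 × 10^-4
Ka = x²/(C₀ − x) ⇒ C₀ = x + x²/Ka
C₀ = 2.45 × 10^-3 + (2.45 × 10^-3)²/(1.41 × 10^-4) = 4.50 × 10^-2 M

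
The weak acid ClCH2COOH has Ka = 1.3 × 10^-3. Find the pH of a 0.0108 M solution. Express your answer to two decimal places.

pH = 2.50

ClCH2COOH ⇌ ClCH2COO- + H+
Let x = [H+] at equilibrium. Ka = x²/(0.0108 − x).
The 5% rule fails; solving x² + Ka·x − Ka·C₀ = 0 exactly:
x = (−Ka + √(Ka² + 4·Ka·C₀))/2 = 3.15 × 10^-3 M
pH = −log(3.15 × 10^-3) = 2.50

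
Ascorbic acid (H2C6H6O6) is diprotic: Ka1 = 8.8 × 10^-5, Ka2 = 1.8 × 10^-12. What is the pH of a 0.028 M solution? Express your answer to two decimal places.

pH = 2.82

Ka1 ≫ Ka2, so treat the first dissociation as the only significant source of H+.
Ka1 = x²/(0.028 − x) = 8.8 × 10^-5
Solving the quadratic: x = (−Ka1 + √(Ka1² + 4·Ka1·C₀))/2 = 1.53 × 10^-3 M
pH = −log(1.53 × 10^-3) = 2.82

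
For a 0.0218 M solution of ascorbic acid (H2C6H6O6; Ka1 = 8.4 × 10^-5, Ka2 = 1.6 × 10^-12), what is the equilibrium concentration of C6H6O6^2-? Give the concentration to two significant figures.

First ionization gives [H+] ≈ [HC6H6O6-] = 1.31 × 10^-3 M.
Second step: Ka2 = [H+][C6H6O6^2-]/[HC6H6O6-] ≈ [C6H6O6^2-] (since [H+] ≈ [HC6H6O6-]).
So [C6H6O6^2-] ≈ Ka2.

1.6 × 10^-12 M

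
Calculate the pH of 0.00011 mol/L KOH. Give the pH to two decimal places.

pH = 10.04

KOH is a strong base; [OH-] = 0.00011 M.
pOH = -log(0.00011) = 3.96
pH = 14.00 - 3.96 = 10.04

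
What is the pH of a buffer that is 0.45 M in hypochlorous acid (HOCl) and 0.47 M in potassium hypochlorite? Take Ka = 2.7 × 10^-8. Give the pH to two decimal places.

pKa = −log(2.7 × 10^-8) = 7.569
Using pH = pKa + log([base]/[acid]) with [base]/[acid] = 0.47/0.45:
pH = 7.569 + (+0.019) = 7.59

pH = 7.59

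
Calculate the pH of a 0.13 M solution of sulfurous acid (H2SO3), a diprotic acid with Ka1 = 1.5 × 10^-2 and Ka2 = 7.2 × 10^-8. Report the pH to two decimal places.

pH = 1.43

Since Ka1 ≫ Ka2, the first ionization dominates [H+].
Ka1 = x²/(0.13 − x) = 1.5 × 10^-2
Solving the quadratic: x = (−Ka1 + √(Ka1² + 4·Ka1·C₀))/2 = 3.73 × 10^-2 M
pH = −log(3.73 × 10^-2) = 1.43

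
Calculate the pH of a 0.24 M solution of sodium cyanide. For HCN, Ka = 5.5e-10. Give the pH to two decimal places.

pH = 11.32

CN- is the conjugate base of the weak acid HCN.
Kb = Kw/Ka = 1.0×10^-14 / 5.5 × 10^-10 = 1.82 × 10^-5
Kb = x²/(0.24 − x) = 1.82 × 10^-5
Assume x ≪ 0.24: x ≈ √(1.82 × 10^-5 × 0.24) = 2.09 × 10^-3 M
Check: 0.87% ionized — well under 5%, approximation valid.
pOH = 2.68, so pH = 14.00 − pOH = 11.32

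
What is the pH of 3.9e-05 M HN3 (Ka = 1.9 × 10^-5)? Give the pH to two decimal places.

pH = 4.71

HN3 ⇌ N3- + H+
Let x = [H+] at equilibrium. Ka = x²/(3.9e-05 − x).
The 5% rule fails; solving x² + Ka·x − Ka·C₀ = 0 exactly:
x = (−Ka + √(Ka² + 4·Ka·C₀))/2 = 1.93 × 10^-5 M
pH = −log[H+] = −log(1.93 × 10^-5) = 4.71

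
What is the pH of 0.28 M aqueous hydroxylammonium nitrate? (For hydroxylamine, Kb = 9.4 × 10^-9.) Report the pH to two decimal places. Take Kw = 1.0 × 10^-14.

NH3OH+ is the conjugate acid of the weak base NH2OH.
Ka = Kw/Kb = 1.0×10^-14 / 9.4 × 10^-9 = 1.06 × 10^-6
From the ICE table, Ka = x²/(0.28 − x) = 1.06 × 10^-6.
Neglecting x in the denominator: x = √(1.06 × 10^-6 × 0.28) = 5.45 × 10^-4 M
pH = −log[H+] = −log(5.45 × 10^-4) = 3.26

pH = 3.26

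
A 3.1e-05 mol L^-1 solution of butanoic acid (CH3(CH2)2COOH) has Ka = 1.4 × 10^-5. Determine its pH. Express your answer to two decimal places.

CH3(CH2)2COOH ⇌ CH3(CH2)2COO- + H+
From the ICE table, Ka = x²/(3.1e-05 − x) = 1.4 × 10^-5.
x is not negligible relative to C₀; solve x² + 1.4e-05·x − 4.34e-10 = 0.
x = [−1.4e-05 + √(1.4e-05² + 1.74e-09)]/2 = 1.50 × 10^-5 M
pH = −log(1.50 × 10^-5) = 4.82

pH = 4.82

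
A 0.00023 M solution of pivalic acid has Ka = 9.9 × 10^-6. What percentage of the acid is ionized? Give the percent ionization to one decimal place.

18.7%

(CH3)3CCOOH ⇌ (CH3)3CCOO- + H+; let x = [H+] at equilibrium.
Solve x² + 9.9e-06x − 2.28e-09 = 0 → x = 4.30 × 10^-5 M
Fraction ionized = 4.30 × 10^-5 / 0.00023 = 0.1870 → 18.7%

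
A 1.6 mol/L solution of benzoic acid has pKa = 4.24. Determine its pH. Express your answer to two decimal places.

pH = 2.02

C6H5COOH ⇌ C6H5COO- + H+
Ka = 10^(−4.24) = 5.75 × 10^-5
From the ICE table, Ka = x²/(1.6 − x) = 5.75 × 10^-5.
Assume x ≪ 1.6: x ≈ √(5.75 × 10^-5 × 1.6) = 9.59 × 10^-3 M
Check: 0.6% ionized — well under 5%, approximation valid.
pH = −log(9.59 × 10^-3) = 2.02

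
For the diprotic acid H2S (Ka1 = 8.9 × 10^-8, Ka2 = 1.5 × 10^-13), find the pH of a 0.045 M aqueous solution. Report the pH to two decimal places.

Ka1 ≫ Ka2, so treat the first dissociation as the only significant source of H+.
Ka1 = x²/(0.045 − x) = 8.9 × 10^-8
x ≈ √(8.9 × 10^-8 × 0.045) = 6.33 × 10^-5 M
pH = −log(6.33 × 10^-5) = 4.20

pH = 4.20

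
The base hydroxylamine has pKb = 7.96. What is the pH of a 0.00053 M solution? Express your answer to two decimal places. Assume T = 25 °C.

NH2OH + H2O ⇌ NH3OH+ + OH-
Kb = 10^(−7.96) = 1.10 × 10^-8
Kb = x²/(0.00053 − x) = 1.10 × 10^-8
Since Kb ≪ C₀, x ≈ √(Kb·C₀) = 2.41 × 10^-6 M.
Check: 0.46% ionized — well under 5%, approximation valid.
pOH = 5.62, so pH = 14.00 − pOH = 8.38

pH = 8.38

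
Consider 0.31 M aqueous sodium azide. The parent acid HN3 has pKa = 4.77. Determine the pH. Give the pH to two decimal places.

N3- is the conjugate base of the weak acid HN3.
Ka = 10^(−4.77) = 1.70 × 10^-5
Kb = Kw/Ka = 1.0×10^-14 / 1.70 × 10^-5 = 5.88 × 10^-10
From the ICE table, Kb = [OH-]²/(0.31 − [OH-]) = 5.88 × 10^-10.
Since Kb ≪ C₀, [OH-] ≈ √(Kb·C₀) = 1.35 × 10^-5 M.
([OH-]/C₀ = 0.0044% < 5%, so the approximation holds.)
pOH = 4.87, so pH = 14.00 − pOH = 9.13

pH = 9.13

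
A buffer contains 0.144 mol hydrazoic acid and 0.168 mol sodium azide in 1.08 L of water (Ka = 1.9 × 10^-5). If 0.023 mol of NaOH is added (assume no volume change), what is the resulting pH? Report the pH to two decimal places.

pH = 4.92

After neutralization: n(HN3) = 0.121 mol, n(N3-) = 0.191 mol.
pKa = −log(1.9 × 10^-5) = 4.721
Henderson–Hasselbalch with mole ratio 0.191/0.121: pH = 4.721 + (+0.198)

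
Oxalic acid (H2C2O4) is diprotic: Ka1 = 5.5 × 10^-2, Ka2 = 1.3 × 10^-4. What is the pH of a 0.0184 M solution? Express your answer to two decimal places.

pH = 1.84

Since Ka1 ≫ Ka2, the first ionization dominates [H+].
Ka1 = x²/(0.0184 − x) = 5.5 × 10^-2
Solving the quadratic: x = (−Ka1 + √(Ka1² + 4·Ka1·C₀))/2 = 1.46 × 10^-2 M
pH = −log(1.46 × 10^-2) = 1.84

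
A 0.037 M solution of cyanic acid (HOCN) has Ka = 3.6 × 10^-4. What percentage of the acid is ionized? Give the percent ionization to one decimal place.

9.4%

HOCN ⇌ OCN- + H+; let x = [H+] at equilibrium.
Ka = x²/(C₀ − x); solving the quadratic gives x = 3.47 × 10^-3 M.
Fraction ionized = 3.47 × 10^-3 / 0.037 = 0.0938 → 9.4%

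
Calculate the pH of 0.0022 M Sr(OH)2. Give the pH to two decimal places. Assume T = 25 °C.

Sr(OH)2 is a strong base (each formula unit releases 2 OH-); [OH-] = 0.0044 M.
pOH = -log(0.0044) = 2.36
pH = 14.00 - 2.36 = 11.64

pH = 11.64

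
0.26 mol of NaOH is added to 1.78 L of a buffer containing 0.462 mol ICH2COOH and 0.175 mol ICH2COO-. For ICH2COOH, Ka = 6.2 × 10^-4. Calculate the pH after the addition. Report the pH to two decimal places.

pH = 3.54

After neutralization: n(ICH2COOH) = 0.202 mol, n(ICH2COO-) = 0.435 mol.
pKa = −log(6.2 × 10^-4) = 3.208
pH = pKa + log([A⁻]/[HA]) = 3.208 + log(0.435/0.202) = 3.208 +0.333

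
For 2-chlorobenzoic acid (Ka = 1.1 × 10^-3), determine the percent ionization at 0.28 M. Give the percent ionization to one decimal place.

6.1%

ClC6H4COOH ⇌ ClC6H4COO- + H+; let x = [H+] at equilibrium.
Solve x² + 0.0011x − 0.000308 = 0 → x = 1.70 × 10^-2 M
Fraction ionized = 1.70 × 10^-2 / 0.28 = 0.0607 → 6.1%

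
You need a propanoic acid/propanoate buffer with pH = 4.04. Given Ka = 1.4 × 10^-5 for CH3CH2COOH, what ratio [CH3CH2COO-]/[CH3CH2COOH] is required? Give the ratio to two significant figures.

ratio = 0.15

pKa = -log(1.4 × 10^-5) = 4.854
pH = pKa + log(r) ⇒ log(r) = 4.04 − 4.854 = -0.814
r = [CH3CH2COO-]/[CH3CH2COOH] = 10^(-0.814) = 0.153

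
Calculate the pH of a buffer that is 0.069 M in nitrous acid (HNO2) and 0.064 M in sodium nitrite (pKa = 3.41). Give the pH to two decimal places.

pH = 3.38

Henderson–Hasselbalch: pH = pKa + log([NO2-]/[HNO2]) = 3.41 + log(0.064/0.069)
pH = 3.41 + (-0.033) = 3.38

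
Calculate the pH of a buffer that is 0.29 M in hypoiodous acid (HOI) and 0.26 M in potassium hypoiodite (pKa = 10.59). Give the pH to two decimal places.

pH = 10.54

pH = pKa + log([A⁻]/[HA]) = 10.59 + log(0.26/0.29)
pH = 10.59 + (-0.047) = 10.54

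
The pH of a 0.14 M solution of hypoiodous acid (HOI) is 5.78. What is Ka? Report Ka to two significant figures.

[H+] = 10^(-5.78) = 1.66 × 10^-6 M
At equilibrium [HA] = 0.14 − 1.66 × 10^-6 = 1.40 × 10^-1 M
Ka = [H+][A-]/[HA] = (1.66 × 10^-6)² / 1.40 × 10^-1 = 2.0 × 10^-11

Ka = 2.0 × 10^-11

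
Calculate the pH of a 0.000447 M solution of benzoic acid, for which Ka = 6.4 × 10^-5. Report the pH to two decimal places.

pH = 3.85

C6H5COOH ⇌ C6H5COO- + H+
From the ICE table, Ka = x²/(0.000447 − x) = 6.4 × 10^-5.
x is not negligible relative to C₀; solve x² + 6.4e-05·x − 2.86e-08 = 0.
x = [−6.4e-05 + √(6.4e-05² + 1.14e-07)]/2 = 1.40 × 10^-4 M
pH = −log[H+] = −log(1.40 × 10^-4) = 3.85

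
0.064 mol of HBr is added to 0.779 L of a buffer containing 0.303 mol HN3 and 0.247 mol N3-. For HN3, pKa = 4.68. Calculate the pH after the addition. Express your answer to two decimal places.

pH = 4.38

After neutralization: n(HN3) = 0.367 mol, n(N3-) = 0.183 mol.
pH = pKa + log([A⁻]/[HA]) = 4.68 + log(0.183/0.367) = 4.68 -0.302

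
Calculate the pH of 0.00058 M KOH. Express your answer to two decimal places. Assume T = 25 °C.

pH = 10.76

KOH is a strong base; [OH-] = 0.00058 M.
pOH = -log(0.00058) = 3.24
pH = 14.00 - 3.24 = 10.76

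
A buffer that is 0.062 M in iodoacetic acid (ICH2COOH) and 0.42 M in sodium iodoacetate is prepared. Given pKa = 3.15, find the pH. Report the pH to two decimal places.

pH = 3.98

pH = pKa + log([A⁻]/[HA]) = 3.15 + log(0.42/0.062)
pH = 3.15 + (+0.831) = 3.98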